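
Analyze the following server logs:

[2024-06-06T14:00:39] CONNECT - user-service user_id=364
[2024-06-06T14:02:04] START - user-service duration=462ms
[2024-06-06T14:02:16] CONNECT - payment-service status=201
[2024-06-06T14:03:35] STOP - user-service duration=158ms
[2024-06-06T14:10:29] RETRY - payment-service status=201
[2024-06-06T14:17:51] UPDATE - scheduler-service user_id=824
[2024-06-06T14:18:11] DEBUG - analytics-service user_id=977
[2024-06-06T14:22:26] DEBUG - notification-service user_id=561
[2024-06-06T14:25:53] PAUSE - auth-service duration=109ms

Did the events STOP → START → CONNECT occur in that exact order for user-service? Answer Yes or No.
No

To verify sequence order:

1. Find all events in sequence STOP → START → CONNECT for user-service
2. Extract their timestamps
3. Check if timestamps are in ascending order
4. Result: No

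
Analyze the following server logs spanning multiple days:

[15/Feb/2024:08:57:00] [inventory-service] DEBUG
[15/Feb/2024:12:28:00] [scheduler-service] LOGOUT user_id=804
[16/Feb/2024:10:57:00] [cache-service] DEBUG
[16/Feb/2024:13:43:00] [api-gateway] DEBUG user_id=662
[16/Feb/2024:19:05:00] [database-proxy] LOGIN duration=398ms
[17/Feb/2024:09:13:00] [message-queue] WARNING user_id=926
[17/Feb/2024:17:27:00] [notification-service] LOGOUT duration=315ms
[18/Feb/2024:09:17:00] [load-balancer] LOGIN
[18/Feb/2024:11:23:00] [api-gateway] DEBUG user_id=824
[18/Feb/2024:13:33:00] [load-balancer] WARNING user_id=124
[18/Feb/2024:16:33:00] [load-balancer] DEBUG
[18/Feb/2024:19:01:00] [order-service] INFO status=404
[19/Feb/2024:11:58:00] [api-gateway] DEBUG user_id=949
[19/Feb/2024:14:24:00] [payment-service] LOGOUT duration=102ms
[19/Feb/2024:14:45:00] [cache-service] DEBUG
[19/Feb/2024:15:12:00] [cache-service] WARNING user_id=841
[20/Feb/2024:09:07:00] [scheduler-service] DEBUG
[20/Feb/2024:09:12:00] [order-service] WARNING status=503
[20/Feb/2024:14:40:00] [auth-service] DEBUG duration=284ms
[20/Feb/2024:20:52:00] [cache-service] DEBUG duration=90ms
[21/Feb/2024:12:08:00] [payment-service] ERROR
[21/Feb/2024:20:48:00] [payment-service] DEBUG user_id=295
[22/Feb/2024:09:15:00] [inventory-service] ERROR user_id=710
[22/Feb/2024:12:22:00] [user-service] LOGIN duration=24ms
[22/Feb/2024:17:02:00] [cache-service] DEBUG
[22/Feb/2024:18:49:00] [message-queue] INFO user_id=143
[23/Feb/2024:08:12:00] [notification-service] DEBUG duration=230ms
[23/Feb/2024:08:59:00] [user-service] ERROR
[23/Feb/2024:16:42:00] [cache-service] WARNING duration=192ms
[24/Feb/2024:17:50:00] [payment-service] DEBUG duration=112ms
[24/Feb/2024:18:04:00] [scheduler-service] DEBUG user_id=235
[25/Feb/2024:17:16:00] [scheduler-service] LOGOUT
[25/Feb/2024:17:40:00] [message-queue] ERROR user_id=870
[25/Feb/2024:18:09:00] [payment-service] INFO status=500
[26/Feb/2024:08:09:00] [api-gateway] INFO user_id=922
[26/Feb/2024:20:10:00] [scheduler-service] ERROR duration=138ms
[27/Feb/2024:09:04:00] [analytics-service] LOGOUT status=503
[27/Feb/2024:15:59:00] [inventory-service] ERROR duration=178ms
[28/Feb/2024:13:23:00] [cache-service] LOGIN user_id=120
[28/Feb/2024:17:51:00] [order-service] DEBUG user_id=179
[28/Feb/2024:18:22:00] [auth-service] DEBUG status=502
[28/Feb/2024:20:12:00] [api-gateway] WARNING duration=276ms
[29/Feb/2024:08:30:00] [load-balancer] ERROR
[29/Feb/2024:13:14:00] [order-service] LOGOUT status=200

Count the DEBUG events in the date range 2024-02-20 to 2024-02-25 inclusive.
8

To filter by date range:

1. Date range: 2024-02-20 through 2024-02-25, both dates inclusive
2. Filter for DEBUG events whose date falls in this range
3. Count matching events: 8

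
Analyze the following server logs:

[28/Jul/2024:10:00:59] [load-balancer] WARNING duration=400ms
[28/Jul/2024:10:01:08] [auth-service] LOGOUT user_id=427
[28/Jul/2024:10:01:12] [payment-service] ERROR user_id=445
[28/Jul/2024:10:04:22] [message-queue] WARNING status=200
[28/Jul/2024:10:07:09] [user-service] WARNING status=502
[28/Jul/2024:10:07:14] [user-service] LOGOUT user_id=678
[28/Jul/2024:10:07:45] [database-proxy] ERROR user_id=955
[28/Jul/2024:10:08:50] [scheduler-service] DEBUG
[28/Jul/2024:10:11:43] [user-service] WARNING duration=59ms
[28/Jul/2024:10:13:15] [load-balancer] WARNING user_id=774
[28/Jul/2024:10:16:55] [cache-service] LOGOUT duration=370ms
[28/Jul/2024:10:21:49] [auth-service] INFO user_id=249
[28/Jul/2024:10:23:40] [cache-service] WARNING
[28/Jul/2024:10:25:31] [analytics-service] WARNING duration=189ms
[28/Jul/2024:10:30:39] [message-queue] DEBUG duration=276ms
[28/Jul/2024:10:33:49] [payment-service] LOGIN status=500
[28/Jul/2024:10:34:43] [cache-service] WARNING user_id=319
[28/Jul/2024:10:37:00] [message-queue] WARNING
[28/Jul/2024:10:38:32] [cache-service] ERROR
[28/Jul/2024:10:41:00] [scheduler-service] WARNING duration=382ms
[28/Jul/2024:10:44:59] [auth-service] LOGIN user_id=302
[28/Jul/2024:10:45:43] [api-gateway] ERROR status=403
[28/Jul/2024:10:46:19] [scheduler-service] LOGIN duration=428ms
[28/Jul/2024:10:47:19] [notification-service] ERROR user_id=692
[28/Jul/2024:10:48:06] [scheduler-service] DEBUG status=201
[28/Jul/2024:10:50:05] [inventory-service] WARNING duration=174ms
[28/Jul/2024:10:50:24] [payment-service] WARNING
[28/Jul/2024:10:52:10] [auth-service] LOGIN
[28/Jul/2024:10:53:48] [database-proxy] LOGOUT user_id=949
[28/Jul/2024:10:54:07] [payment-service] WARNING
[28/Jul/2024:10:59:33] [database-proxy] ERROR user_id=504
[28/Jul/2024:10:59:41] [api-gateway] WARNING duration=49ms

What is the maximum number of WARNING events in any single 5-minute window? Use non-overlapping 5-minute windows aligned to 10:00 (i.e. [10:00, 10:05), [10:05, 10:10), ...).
3

To find the burst window:

1. Divide the log period into non-overlapping 5-minute windows starting at 10:00
2. Count WARNING events in each window
3. Find the window with maximum count
4. Maximum events in a window: 3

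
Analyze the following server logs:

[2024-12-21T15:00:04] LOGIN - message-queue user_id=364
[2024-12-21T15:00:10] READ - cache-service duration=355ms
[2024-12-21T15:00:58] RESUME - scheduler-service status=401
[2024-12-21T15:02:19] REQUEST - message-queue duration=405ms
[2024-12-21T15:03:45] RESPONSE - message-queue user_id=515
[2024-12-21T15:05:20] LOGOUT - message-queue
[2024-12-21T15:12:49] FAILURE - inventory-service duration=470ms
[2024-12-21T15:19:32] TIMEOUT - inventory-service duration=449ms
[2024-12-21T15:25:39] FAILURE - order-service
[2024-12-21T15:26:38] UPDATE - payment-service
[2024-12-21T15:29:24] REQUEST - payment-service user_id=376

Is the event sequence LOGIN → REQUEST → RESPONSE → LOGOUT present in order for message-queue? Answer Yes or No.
Yes

To verify sequence order:

1. Find all events in sequence LOGIN → REQUEST → RESPONSE → LOGOUT for message-queue
2. Extract their timestamps
3. Check if timestamps are in ascending order
4. Result: Yes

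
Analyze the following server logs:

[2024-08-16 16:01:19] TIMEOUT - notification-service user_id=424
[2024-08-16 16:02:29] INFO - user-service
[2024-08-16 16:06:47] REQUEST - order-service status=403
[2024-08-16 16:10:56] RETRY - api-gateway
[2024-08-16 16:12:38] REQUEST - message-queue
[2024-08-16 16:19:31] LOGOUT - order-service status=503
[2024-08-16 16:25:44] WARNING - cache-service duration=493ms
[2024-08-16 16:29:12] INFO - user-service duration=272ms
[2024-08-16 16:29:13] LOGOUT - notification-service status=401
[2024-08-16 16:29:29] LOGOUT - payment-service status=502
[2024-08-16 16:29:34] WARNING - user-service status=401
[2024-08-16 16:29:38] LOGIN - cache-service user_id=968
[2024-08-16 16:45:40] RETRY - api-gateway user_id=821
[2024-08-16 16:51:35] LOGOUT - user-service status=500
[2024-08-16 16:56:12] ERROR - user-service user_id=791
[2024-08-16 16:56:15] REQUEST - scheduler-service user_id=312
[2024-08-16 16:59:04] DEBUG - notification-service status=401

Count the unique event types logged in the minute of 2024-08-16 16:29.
4

To count unique event types:

1. Filter events in the minute starting at 2024-08-16 16:29
2. Extract event types from matching entries
3. Count unique types: 4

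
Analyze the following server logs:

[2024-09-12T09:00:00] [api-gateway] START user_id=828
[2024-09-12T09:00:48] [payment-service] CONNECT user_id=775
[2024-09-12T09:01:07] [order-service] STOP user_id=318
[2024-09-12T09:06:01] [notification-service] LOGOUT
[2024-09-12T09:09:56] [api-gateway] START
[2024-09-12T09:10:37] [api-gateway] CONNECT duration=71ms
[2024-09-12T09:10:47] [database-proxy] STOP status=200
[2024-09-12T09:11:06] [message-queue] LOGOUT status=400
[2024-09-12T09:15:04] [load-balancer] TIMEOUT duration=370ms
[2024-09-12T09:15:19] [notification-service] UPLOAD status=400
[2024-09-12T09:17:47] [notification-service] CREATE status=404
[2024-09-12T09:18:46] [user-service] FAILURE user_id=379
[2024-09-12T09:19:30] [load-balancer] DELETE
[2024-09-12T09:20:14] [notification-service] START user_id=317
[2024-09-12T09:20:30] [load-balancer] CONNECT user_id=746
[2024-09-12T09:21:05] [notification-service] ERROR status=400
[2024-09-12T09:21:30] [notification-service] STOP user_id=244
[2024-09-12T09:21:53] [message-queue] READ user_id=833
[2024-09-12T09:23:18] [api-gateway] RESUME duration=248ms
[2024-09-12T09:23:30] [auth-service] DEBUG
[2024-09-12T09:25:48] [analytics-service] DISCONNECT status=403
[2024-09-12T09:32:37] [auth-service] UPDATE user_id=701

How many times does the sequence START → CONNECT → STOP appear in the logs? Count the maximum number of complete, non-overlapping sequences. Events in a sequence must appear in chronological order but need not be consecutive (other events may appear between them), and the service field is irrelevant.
3

To count sequences:

1. Look for pattern: START → CONNECT → STOP
2. Greedily scan the log in chronological order, matching each sequence element in turn (ignoring service)
3. Each time the full pattern completes, increment the count and restart matching from the next event
4. Complete non-overlapping sequences found: 3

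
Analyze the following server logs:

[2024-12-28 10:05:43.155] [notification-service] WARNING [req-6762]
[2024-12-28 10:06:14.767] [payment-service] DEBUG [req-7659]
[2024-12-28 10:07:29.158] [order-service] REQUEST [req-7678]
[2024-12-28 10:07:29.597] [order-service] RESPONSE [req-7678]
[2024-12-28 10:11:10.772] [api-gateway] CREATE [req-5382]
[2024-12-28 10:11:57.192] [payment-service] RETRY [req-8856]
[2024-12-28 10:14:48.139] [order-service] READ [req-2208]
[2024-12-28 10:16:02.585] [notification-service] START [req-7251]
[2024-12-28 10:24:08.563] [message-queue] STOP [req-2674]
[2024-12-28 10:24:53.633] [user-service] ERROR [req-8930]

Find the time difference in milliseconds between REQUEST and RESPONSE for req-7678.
439

To calculate latency:

1. Find REQUEST with id req-7678: 2024-12-28 10:07:29.158
2. Find RESPONSE with id req-7678: 2024-12-28 10:07:29.597
3. Latency: 2024-12-28 10:07:29.597 - 2024-12-28 10:07:29.158 = 439ms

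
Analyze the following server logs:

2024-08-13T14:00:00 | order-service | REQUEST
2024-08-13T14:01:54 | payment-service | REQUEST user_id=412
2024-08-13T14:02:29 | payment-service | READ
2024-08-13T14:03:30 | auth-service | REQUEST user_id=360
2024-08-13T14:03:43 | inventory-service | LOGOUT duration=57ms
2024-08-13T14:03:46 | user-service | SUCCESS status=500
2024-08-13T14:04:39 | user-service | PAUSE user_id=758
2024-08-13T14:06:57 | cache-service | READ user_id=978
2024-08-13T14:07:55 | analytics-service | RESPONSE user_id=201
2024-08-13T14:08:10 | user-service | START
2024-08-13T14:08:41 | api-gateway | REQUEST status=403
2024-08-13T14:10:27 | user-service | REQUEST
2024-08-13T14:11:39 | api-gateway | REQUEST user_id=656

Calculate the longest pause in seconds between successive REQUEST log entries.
311

To find the longest gap:

1. Extract all REQUEST events in chronological order
2. Calculate time differences between consecutive events
3. Find the maximum difference
4. Longest gap: 311 seconds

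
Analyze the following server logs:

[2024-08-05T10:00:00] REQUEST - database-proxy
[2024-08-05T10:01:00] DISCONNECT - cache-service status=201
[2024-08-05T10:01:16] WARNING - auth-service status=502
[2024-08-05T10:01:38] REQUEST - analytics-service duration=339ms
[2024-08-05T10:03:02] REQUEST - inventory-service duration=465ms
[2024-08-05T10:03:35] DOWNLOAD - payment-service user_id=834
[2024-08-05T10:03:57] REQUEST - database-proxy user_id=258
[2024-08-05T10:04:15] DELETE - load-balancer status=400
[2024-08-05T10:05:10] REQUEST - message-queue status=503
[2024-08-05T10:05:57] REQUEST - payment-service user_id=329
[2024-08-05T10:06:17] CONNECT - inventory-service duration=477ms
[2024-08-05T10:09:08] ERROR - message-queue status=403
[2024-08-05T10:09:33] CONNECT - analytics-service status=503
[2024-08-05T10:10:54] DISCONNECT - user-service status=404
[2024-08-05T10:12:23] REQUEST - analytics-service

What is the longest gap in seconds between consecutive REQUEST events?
386

To find the longest gap:

1. Extract all REQUEST events in chronological order
2. Calculate time differences between consecutive events
3. Find the maximum difference
4. Longest gap: 386 seconds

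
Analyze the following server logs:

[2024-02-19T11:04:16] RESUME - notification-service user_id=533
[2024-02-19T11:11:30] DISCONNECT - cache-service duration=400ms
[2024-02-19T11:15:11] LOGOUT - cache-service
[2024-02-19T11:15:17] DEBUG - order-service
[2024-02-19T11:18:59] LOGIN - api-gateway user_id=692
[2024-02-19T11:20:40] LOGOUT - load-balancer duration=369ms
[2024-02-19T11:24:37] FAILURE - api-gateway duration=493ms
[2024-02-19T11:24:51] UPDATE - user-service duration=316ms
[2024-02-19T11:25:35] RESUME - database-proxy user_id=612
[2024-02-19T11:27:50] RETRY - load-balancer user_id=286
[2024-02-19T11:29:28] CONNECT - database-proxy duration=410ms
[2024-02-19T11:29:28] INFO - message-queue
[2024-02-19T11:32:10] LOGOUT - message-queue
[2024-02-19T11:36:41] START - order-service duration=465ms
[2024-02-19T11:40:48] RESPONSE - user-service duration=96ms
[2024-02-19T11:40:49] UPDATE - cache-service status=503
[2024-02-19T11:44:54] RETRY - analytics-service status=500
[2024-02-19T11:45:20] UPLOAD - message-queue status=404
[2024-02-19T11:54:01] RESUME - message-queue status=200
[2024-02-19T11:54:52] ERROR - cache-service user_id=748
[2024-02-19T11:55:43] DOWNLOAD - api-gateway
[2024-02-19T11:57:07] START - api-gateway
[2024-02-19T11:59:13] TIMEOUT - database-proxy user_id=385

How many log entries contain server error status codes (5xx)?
2

To find matching entries:

1. Pattern to match: server error status codes (5xx)
2. Scan each log entry for the pattern
3. Count matches: 2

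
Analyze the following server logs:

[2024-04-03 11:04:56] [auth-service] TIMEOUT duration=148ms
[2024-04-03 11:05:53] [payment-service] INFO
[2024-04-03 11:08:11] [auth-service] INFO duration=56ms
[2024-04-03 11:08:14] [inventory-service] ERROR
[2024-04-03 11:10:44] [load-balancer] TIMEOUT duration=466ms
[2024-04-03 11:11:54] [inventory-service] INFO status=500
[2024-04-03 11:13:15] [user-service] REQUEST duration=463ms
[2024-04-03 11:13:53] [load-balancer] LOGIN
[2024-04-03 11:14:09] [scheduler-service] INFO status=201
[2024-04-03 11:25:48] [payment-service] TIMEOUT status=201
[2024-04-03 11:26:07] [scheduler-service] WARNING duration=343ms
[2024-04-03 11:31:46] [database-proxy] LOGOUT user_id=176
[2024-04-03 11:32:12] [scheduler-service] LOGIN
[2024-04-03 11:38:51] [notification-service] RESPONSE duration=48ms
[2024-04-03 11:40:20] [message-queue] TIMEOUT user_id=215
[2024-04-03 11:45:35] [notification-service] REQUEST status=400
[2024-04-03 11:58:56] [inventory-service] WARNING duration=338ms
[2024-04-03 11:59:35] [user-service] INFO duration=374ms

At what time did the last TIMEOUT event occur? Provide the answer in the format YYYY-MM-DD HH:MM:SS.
2024-04-03 11:40:20

To find the last event:

1. Filter for all TIMEOUT events
2. Sort by timestamp
3. Select the last one
4. Timestamp: 2024-04-03 11:40:20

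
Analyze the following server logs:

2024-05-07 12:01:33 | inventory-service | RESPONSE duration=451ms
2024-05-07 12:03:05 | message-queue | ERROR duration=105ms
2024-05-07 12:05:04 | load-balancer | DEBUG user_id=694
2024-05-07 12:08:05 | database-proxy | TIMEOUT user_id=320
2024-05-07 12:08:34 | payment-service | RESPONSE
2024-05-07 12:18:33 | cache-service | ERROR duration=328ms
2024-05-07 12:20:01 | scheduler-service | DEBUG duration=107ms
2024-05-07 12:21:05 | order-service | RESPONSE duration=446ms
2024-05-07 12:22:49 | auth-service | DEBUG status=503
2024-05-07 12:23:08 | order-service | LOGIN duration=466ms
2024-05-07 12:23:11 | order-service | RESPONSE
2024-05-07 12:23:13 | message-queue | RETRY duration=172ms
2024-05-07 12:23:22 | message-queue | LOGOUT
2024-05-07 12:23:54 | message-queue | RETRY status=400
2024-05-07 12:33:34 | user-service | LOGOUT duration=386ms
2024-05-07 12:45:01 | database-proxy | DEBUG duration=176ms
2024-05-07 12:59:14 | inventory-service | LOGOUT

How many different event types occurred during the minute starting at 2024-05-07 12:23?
4

To count unique event types:

1. Filter events in the minute starting at 2024-05-07 12:23
2. Extract event types from matching entries
3. Count unique types: 4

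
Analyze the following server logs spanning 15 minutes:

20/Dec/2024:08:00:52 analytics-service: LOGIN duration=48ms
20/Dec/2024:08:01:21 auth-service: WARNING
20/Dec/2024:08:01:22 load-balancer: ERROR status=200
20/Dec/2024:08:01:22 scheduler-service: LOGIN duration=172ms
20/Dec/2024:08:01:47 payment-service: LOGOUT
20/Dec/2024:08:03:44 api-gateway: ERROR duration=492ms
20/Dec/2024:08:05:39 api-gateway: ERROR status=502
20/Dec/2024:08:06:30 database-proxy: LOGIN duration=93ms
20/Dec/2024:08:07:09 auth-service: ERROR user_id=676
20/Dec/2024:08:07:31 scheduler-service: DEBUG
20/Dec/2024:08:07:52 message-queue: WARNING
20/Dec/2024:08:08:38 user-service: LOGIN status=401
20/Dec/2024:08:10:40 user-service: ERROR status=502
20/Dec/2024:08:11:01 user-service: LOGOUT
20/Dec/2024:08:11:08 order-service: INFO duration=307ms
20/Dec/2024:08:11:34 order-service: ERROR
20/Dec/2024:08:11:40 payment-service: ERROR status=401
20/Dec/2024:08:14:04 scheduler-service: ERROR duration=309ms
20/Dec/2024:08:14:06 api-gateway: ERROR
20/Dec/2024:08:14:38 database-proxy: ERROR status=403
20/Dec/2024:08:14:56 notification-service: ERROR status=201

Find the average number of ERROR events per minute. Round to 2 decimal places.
0.73

To calculate the rate:

1. Count total ERROR events: 11
2. Total time period: 15 minutes
3. Rate = 11 / 15 = 0.73 events per minute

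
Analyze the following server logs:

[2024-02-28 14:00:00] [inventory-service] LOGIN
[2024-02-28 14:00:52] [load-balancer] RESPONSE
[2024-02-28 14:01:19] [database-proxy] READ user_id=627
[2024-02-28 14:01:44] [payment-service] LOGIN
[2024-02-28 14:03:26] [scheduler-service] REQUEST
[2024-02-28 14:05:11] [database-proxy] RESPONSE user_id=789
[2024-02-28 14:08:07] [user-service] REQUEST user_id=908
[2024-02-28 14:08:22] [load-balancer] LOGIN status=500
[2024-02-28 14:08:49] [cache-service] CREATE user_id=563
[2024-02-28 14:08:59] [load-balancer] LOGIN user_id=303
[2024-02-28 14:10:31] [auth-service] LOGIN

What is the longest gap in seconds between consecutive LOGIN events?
398

To find the longest gap:

1. Extract all LOGIN events in chronological order
2. Calculate time differences between consecutive events
3. Find the maximum difference
4. Longest gap: 398 seconds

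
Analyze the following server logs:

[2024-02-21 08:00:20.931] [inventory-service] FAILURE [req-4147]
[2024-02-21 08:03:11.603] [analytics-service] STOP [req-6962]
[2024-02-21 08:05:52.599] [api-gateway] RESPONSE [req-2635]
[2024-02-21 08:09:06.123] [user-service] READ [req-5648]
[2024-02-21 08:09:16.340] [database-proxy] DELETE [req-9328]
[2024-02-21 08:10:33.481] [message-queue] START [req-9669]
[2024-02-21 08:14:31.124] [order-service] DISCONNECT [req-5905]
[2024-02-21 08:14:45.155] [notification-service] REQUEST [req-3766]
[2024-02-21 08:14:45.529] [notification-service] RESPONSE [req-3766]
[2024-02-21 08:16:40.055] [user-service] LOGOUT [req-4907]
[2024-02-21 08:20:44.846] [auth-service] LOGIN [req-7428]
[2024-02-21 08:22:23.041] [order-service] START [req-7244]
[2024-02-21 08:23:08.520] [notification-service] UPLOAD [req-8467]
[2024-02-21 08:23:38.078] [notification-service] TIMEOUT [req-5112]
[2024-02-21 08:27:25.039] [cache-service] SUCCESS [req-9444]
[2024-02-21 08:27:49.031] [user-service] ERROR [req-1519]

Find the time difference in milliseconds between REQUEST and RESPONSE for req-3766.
374

To calculate latency:

1. Find REQUEST with id req-3766: 2024-02-21 08:14:45.155
2. Find RESPONSE with id req-3766: 2024-02-21 08:14:45.529
3. Latency: 2024-02-21 08:14:45.529 - 2024-02-21 08:14:45.155 = 374ms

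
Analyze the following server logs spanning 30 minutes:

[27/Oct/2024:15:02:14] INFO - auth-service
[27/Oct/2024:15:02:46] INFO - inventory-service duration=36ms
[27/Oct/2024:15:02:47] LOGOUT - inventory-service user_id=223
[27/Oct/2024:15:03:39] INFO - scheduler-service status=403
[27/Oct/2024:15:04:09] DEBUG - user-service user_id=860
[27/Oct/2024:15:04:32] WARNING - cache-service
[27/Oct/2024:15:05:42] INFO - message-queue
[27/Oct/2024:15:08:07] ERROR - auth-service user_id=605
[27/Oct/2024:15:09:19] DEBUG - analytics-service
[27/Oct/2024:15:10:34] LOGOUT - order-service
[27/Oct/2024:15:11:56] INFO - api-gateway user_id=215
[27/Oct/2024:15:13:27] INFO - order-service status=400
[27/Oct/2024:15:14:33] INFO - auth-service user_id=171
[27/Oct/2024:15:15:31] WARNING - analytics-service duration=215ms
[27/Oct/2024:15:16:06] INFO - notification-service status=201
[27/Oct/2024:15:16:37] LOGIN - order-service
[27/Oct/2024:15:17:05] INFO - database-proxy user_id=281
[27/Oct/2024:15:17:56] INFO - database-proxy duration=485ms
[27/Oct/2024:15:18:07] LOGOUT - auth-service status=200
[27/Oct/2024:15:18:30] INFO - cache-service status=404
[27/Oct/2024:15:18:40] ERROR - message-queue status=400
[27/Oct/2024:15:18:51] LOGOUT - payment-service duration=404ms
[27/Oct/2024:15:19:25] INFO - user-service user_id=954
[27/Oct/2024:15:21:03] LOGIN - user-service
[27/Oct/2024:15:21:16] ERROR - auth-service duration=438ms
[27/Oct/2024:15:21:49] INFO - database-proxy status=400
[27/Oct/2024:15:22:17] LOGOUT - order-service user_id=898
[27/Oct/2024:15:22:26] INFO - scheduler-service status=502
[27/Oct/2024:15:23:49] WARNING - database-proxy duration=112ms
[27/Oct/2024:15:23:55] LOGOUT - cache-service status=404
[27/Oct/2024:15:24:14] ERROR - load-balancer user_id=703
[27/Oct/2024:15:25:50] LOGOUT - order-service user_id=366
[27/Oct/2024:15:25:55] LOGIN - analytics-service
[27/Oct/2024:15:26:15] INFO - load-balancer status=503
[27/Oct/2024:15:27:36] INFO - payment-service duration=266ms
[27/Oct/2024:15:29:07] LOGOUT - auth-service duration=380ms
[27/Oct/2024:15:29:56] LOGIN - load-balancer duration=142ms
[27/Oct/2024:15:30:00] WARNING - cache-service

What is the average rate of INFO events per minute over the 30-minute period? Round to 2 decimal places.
0.53

To calculate the rate:

1. Count total INFO events: 16
2. Total time period: 30 minutes
3. Rate = 16 / 30 = 0.53 events per minute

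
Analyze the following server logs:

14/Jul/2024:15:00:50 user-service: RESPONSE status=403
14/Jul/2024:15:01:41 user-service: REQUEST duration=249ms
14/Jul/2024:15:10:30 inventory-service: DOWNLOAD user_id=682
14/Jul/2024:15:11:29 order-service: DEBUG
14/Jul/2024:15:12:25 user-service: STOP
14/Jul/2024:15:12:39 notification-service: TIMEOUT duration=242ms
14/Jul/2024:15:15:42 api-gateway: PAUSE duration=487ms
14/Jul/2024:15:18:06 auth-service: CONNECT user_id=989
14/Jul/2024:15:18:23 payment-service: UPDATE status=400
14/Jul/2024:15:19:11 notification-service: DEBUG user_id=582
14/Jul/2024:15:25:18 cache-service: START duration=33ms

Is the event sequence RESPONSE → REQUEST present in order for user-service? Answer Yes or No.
Yes

To verify sequence order:

1. Find all events in sequence RESPONSE → REQUEST for user-service
2. Extract their timestamps
3. Check if timestamps are in ascending order
4. Result: Yes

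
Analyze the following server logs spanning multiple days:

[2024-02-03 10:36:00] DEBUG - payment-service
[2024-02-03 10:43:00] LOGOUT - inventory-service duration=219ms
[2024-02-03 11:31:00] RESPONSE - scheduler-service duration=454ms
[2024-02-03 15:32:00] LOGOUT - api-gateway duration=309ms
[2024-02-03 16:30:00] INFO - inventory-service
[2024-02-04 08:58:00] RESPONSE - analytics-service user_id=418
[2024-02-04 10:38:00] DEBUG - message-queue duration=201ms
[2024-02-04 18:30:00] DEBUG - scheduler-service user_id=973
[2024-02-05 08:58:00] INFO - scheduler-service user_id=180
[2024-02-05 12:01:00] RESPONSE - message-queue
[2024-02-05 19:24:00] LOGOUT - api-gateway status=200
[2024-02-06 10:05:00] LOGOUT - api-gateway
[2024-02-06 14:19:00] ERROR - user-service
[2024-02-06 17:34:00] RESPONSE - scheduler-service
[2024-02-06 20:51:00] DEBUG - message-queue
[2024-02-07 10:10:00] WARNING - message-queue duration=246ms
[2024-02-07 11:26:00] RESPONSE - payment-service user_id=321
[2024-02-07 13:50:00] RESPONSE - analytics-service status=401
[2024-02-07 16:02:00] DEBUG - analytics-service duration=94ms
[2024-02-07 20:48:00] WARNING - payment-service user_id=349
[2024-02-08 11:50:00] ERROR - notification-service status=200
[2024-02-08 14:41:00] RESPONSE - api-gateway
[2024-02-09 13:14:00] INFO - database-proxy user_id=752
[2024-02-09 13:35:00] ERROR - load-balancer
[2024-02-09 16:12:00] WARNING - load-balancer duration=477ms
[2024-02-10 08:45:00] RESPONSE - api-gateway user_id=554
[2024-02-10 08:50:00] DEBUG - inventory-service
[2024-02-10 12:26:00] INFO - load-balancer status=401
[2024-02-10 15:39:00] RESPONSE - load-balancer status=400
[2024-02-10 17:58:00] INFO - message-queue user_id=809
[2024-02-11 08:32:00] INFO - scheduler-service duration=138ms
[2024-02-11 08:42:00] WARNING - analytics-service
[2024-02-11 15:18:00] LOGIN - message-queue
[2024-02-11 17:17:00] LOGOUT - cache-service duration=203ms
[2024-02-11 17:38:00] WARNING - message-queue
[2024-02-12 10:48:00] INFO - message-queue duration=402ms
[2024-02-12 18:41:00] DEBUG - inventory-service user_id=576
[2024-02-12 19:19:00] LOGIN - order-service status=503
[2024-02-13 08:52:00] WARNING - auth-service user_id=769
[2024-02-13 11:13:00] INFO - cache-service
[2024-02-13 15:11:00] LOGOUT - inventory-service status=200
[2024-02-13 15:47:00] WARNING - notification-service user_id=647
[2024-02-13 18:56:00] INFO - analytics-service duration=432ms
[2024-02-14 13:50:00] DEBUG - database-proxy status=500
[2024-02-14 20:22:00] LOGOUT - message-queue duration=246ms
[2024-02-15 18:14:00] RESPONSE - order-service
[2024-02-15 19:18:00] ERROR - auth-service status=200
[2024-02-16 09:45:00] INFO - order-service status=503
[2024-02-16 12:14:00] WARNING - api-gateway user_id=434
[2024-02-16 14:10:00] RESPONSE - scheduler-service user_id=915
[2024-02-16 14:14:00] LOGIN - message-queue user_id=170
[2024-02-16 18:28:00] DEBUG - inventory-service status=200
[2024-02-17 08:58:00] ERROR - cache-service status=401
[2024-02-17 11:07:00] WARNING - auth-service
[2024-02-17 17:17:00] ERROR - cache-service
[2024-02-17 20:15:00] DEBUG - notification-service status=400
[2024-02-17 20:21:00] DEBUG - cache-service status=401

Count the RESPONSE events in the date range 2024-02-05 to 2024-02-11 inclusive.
7

To filter by date range:

1. Date range: 2024-02-05 through 2024-02-11, both dates inclusive
2. Filter for RESPONSE events whose date falls in this range
3. Count matching events: 7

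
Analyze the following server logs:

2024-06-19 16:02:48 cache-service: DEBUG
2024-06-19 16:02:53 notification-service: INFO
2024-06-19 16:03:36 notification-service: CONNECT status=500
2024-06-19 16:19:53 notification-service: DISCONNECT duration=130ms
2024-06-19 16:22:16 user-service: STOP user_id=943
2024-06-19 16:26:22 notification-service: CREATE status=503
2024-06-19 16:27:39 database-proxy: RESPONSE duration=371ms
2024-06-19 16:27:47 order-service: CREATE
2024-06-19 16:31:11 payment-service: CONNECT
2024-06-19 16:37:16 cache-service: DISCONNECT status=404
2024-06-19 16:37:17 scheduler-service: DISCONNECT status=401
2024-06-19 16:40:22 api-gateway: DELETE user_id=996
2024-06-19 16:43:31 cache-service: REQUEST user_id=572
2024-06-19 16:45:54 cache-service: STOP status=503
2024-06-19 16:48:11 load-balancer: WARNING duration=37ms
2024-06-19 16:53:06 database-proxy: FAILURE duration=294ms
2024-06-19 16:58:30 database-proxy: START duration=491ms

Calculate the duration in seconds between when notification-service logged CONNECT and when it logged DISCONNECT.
977

To find the time between events:

1. Locate the first CONNECT event for notification-service: 2024-06-19 16:03:36
2. Locate the first DISCONNECT event for notification-service: 2024-06-19 16:19:53
3. Calculate the difference: 2024-06-19 16:19:53 - 2024-06-19 16:03:36 = 977 seconds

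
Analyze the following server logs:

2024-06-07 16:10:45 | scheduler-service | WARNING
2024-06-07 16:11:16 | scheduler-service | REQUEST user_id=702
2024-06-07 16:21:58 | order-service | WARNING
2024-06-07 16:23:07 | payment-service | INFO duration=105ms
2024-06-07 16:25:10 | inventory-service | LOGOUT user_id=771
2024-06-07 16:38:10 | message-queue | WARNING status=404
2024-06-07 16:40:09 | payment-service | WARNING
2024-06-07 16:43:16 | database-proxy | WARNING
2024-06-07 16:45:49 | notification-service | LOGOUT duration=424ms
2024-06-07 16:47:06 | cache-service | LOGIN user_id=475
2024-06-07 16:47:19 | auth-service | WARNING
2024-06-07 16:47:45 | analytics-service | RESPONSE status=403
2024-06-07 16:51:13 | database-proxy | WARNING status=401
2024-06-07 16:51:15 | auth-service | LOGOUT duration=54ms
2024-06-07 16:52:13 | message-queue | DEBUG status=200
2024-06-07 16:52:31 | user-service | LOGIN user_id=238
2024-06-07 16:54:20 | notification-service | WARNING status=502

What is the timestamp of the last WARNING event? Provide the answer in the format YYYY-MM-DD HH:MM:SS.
2024-06-07 16:54:20

To find the last event:

1. Filter for all WARNING events
2. Sort by timestamp
3. Select the last one
4. Timestamp: 2024-06-07 16:54:20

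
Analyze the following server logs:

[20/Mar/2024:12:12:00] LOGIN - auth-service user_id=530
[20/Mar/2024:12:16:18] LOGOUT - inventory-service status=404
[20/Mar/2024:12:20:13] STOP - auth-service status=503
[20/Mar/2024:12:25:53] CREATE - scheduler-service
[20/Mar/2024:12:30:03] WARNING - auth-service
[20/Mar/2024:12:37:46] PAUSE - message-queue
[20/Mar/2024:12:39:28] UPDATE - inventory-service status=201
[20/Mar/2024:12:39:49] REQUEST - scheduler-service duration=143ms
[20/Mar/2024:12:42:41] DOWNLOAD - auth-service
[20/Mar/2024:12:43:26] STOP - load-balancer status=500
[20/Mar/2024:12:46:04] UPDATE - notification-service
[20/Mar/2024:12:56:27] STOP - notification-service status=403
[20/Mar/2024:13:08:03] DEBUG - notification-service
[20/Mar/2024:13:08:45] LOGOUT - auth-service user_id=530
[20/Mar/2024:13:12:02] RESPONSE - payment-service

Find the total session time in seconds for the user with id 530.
3405

To calculate session duration:

1. Find LOGIN event for user_id=530: 20/Mar/2024:12:12:00
2. Find LOGOUT event for user_id=530: 20/Mar/2024:13:08:45
3. Session duration: 20/Mar/2024:13:08:45 - 20/Mar/2024:12:12:00 = 3405 seconds (56 minutes)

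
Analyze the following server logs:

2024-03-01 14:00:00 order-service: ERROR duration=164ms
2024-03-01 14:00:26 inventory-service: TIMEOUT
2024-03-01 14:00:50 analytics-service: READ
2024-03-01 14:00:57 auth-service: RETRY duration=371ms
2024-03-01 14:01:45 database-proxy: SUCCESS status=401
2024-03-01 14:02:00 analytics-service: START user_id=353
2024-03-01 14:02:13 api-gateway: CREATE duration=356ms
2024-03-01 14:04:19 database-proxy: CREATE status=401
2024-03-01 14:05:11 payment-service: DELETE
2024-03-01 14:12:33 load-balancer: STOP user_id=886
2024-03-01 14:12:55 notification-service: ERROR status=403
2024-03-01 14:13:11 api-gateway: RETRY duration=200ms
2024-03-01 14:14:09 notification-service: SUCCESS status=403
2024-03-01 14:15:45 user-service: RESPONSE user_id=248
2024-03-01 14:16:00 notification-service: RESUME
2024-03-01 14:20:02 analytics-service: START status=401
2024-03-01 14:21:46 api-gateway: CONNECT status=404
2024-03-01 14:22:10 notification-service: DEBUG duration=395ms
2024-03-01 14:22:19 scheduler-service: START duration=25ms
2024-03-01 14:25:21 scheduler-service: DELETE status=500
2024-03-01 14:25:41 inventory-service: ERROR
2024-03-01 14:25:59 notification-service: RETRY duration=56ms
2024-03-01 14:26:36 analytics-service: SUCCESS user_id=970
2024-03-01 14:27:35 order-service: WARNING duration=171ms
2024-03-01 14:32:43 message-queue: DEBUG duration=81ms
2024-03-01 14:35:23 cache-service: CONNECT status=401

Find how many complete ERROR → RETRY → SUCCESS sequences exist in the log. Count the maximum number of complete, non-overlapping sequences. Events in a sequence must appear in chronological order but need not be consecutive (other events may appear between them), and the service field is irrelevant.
3

To count sequences:

1. Look for pattern: ERROR → RETRY → SUCCESS
2. Greedily scan the log in chronological order, matching each sequence element in turn (ignoring service)
3. Each time the full pattern completes, increment the count and restart matching from the next event
4. Complete non-overlapping sequences found: 3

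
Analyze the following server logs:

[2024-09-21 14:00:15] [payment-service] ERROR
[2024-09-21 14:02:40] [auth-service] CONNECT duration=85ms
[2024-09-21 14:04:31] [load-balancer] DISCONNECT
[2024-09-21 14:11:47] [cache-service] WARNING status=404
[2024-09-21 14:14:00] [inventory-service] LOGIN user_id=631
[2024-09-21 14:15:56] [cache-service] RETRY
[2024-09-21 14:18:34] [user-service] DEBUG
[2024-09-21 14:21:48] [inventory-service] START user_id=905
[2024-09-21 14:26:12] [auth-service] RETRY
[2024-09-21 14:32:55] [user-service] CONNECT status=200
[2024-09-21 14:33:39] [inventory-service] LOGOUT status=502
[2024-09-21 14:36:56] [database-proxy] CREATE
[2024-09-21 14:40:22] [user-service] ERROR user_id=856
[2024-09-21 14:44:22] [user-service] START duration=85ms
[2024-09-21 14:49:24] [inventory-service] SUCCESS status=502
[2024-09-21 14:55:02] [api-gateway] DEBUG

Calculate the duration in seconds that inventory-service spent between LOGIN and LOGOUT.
1179

To calculate state duration:

1. Find LOGIN event for inventory-service: 2024-09-21 14:14:00
2. Find LOGOUT event for inventory-service: 2024-09-21 14:33:39
3. Calculate duration: 2024-09-21 14:33:39 - 2024-09-21 14:14:00 = 1179 seconds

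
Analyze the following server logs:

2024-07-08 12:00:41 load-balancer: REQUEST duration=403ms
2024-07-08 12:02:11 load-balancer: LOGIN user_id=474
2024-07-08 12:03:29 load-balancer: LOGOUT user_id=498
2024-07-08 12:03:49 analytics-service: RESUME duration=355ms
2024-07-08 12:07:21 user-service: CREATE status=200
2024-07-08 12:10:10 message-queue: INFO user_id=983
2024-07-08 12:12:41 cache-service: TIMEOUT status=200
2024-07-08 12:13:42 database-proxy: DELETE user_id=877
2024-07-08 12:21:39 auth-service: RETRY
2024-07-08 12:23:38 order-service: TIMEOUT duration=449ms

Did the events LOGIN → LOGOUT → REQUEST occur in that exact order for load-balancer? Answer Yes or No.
No

To verify sequence order:

1. Find all events in sequence LOGIN → LOGOUT → REQUEST for load-balancer
2. Extract their timestamps
3. Check if timestamps are in ascending order
4. Result: No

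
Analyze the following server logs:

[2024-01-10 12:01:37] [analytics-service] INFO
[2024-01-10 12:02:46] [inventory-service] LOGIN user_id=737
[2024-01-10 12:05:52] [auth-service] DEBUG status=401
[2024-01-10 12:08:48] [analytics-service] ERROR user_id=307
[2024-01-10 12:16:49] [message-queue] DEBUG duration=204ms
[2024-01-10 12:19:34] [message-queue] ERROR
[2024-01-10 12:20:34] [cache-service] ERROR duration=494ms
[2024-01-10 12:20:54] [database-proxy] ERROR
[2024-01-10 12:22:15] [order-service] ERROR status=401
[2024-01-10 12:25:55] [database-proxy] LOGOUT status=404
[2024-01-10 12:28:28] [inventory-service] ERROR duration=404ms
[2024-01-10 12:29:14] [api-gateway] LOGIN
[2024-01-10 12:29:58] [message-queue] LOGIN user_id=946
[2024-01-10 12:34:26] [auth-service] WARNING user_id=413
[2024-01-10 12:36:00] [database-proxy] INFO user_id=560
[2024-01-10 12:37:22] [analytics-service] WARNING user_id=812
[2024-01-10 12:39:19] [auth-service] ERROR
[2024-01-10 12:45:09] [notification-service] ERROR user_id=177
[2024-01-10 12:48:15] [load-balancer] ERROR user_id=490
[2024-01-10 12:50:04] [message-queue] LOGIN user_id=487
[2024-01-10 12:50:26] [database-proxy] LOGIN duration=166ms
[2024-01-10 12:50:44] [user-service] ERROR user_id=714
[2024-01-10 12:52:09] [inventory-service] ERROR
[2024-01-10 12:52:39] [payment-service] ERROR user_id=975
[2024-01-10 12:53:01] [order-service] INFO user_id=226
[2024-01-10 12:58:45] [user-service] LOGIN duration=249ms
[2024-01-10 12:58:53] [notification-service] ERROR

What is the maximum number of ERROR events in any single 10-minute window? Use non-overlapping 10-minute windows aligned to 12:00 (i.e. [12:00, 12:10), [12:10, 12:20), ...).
4

To find the burst window:

1. Divide the log period into non-overlapping 10-minute windows starting at 12:00
2. Count ERROR events in each window
3. Find the window with maximum count
4. Maximum events in a window: 4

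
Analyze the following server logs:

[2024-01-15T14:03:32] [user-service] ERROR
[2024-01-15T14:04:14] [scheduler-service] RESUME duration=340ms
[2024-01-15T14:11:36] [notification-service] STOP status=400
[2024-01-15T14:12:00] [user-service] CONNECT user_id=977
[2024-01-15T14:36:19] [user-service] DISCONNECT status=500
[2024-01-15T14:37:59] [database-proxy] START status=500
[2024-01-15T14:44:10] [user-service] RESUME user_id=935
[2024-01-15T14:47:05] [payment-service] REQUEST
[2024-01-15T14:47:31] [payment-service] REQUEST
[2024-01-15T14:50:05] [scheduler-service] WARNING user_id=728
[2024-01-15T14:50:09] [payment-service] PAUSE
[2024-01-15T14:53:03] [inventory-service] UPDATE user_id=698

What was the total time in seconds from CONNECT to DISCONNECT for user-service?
1459

To calculate state duration:

1. Find CONNECT event for user-service: 2024-01-15T14:12:00
2. Find DISCONNECT event for user-service: 2024-01-15T14:36:19
3. Calculate duration: 2024-01-15T14:36:19 - 2024-01-15T14:12:00 = 1459 seconds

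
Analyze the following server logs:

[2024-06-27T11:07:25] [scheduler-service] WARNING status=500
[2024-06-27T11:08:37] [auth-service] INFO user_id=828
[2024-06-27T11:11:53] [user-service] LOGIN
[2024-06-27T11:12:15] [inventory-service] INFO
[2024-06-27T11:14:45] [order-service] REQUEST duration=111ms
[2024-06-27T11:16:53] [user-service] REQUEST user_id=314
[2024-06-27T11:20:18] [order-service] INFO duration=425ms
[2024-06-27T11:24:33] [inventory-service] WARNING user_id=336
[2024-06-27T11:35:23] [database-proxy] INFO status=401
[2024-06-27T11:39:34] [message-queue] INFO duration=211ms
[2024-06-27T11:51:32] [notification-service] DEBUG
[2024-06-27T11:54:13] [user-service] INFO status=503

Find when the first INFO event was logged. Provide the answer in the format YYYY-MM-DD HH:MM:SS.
2024-06-27 11:08:37

To find the first event:

1. Filter for all INFO events
2. Sort by timestamp
3. Select the first one
4. Timestamp: 2024-06-27 11:08:37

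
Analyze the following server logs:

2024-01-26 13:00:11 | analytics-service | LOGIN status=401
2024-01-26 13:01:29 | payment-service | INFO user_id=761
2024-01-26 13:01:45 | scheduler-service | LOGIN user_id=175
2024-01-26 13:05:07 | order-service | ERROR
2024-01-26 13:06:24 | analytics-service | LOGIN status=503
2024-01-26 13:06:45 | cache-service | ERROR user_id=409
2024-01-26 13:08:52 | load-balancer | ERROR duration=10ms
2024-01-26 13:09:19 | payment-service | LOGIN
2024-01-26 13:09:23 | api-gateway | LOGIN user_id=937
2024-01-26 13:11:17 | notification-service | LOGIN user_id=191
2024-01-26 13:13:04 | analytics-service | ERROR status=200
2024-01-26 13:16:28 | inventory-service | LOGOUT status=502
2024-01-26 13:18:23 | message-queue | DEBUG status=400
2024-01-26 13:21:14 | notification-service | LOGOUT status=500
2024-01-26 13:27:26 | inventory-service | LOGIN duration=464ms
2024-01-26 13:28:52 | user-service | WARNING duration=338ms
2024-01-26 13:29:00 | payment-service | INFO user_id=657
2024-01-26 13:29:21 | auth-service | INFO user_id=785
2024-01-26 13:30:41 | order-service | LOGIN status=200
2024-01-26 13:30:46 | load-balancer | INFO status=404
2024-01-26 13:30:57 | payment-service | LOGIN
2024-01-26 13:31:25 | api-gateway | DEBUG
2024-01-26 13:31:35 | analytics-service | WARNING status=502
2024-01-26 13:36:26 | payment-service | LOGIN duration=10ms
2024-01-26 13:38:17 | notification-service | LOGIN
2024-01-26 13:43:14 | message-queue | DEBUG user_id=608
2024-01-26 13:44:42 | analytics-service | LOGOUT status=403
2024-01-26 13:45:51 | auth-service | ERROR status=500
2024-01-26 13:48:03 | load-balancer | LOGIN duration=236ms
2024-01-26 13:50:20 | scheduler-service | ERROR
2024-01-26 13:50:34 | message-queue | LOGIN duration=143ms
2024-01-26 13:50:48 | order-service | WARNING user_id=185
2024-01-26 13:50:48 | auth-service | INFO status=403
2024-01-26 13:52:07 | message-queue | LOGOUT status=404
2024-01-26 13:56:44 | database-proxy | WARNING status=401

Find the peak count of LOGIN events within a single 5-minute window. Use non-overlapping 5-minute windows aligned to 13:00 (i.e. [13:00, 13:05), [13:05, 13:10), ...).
3

To find the burst window:

1. Divide the log period into non-overlapping 5-minute windows starting at 13:00
2. Count LOGIN events in each window
3. Find the window with maximum count
4. Maximum events in a window: 3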